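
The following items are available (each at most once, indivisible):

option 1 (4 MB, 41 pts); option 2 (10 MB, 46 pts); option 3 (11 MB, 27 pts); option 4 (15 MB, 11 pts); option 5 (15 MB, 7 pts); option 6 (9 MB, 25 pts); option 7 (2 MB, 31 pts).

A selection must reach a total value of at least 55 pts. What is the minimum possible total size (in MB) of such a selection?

Subsets with value ≥ 55, sorted by total size:
- option 1+option 7: size 6, value 72
- option 6+option 7: size 11, value 56
Minimum size: 6 MB.

6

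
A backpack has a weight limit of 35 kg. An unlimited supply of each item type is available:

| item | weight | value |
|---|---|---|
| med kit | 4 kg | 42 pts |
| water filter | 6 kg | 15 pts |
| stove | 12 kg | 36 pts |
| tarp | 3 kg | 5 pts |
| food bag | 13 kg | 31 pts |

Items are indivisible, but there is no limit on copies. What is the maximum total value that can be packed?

341 pts

Best value-per-unit is med kit at 42/4; filling with it alone gives 8×42 = 336.
Optimal mix: 8×med kit + 1×tarp → weight 35, value 341.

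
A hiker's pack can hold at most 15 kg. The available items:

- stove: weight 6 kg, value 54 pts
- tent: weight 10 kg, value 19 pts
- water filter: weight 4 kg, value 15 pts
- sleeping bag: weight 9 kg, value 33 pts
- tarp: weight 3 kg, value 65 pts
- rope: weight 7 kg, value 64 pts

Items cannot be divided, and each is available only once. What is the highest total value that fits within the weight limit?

144 pts

Check high-value combinations within 15 kg:
- water filter+tarp+rope: weight 4+3+7=14, value 15+65+64=144
- stove+water filter+tarp: weight 6+4+3=13, value 54+15+65=134
- tarp+rope: weight 3+7=10, value 65+64=129
Best: 144 pts.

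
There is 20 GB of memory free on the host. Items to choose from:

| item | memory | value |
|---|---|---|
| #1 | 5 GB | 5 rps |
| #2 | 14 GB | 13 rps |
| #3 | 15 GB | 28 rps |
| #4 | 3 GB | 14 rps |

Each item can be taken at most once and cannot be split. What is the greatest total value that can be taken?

Check high-value combinations within 20 GB:
- #3+#4: memory 15+3=18, value 28+14=42
- #1+#3: memory 5+15=20, value 5+28=33
- #3: memory 15, value 28
- #2+#4: memory 14+3=17, value 13+14=27
- #1+#4: memory 5+3=8, value 5+14=19
Best: 42 rps.

42 rps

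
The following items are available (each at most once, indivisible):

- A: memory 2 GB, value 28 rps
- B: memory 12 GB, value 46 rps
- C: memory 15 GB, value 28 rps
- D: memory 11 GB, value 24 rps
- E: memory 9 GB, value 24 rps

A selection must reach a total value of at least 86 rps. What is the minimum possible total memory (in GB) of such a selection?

23

Subsets with value ≥ 86, sorted by total memory:
- A+B+E: memory 23, value 98
- A+B+D: memory 25, value 98
Minimum memory: 23 GB.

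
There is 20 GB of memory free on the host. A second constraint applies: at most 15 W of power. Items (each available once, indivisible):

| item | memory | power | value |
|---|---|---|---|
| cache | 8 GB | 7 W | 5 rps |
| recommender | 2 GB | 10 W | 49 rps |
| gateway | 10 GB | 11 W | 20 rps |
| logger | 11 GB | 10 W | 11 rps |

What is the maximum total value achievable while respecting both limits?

Feasible sets respecting both limits:
- recommender: memory 2, power 10, value 49
- gateway: memory 10, power 11, value 20
- logger: memory 11, power 10, value 11
- cache: memory 8, power 7, value 5
Best: 49 rps.

49 rps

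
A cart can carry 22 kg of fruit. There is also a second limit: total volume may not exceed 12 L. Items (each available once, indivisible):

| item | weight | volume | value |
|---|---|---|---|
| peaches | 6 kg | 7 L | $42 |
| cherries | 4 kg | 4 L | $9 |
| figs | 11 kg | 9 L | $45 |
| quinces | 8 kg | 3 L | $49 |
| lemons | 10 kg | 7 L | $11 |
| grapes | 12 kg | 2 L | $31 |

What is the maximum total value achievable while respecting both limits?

Feasible sets respecting both limits:
- figs+quinces: weight 19, volume 12, value 94
- peaches+quinces: weight 14, volume 10, value 91
- quinces+grapes: weight 20, volume 5, value 80
- peaches+grapes: weight 18, volume 9, value 73
Best: $94.

$94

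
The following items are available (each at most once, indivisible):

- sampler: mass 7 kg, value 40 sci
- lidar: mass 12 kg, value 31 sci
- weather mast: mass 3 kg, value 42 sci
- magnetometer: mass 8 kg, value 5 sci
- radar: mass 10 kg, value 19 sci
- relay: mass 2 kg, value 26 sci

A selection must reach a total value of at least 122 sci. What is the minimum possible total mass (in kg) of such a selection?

22

Subsets with value ≥ 122, sorted by total mass:
- sampler+weather mast+radar+relay: mass 22, value 127
- sampler+lidar+weather mast+relay: mass 24, value 139
- sampler+weather mast+magnetometer+radar+relay: mass 30, value 132
- sampler+lidar+weather mast+magnetometer+relay: mass 32, value 144
Minimum mass: 22 kg.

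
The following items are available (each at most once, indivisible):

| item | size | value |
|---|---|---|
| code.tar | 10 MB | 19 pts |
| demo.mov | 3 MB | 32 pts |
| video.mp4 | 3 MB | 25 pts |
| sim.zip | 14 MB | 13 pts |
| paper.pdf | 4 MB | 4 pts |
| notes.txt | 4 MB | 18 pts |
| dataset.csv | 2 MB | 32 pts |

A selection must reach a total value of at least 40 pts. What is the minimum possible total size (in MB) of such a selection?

Subsets with value ≥ 40, sorted by total size:
- demo.mov+dataset.csv: size 5, value 64
- video.mp4+dataset.csv: size 5, value 57
Minimum size: 5 MB.

5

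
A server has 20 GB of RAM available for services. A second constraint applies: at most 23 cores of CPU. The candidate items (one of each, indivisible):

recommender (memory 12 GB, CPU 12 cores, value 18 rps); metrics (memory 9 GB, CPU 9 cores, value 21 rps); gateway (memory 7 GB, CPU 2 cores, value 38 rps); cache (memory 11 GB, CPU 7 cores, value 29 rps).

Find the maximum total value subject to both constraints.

67 rps

Feasible sets respecting both limits:
- gateway+cache: memory 18, CPU 9, value 67
- metrics+gateway: memory 16, CPU 11, value 59
- recommender+gateway: memory 19, CPU 14, value 56
Best: 67 rps.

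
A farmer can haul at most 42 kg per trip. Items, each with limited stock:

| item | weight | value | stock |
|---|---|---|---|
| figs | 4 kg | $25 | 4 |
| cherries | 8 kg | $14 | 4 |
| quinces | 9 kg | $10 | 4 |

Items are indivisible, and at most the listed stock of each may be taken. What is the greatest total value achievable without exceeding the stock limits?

$142

Best selections within weight 42 and stock limits:
- 4×figs + 3×cherries: weight 40, value 142
- 4×figs + 2×cherries + 1×quinces: weight 41, value 138
- 4×figs + 1×cherries + 2×quinces: weight 42, value 134
- 4×figs + 2×cherries: weight 32, value 128
Best: $142.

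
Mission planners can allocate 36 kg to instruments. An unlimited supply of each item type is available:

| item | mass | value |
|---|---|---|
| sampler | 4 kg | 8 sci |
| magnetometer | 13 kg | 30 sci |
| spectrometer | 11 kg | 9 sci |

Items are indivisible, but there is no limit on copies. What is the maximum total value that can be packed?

76 sci

Best value-per-unit is magnetometer at 30/13; filling with it alone gives 2×30 = 60.
Optimal mix: 2×sampler + 2×magnetometer → mass 34, value 76.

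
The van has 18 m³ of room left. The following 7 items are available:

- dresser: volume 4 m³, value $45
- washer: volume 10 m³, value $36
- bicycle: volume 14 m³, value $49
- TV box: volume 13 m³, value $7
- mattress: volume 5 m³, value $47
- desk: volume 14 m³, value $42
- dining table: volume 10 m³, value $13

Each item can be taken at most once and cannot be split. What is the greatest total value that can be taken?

$94

Check high-value combinations within 18 m³:
- dresser+bicycle: volume 4+14=18, value 45+49=94
- dresser+mattress: volume 4+5=9, value 45+47=92
- dresser+desk: volume 4+14=18, value 45+42=87
- washer+mattress: volume 10+5=15, value 36+47=83
- dresser+washer: volume 4+10=14, value 45+36=81
Best: $94.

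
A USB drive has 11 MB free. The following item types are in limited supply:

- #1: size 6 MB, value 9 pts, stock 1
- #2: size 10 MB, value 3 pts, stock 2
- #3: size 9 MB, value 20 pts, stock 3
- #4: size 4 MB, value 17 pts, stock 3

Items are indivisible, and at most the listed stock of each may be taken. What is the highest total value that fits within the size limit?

34 pts

Top feasible selections:
- 2×#4: size 8, value 34
- 1×#1 + 1×#4: size 10, value 26
Best: 34 pts.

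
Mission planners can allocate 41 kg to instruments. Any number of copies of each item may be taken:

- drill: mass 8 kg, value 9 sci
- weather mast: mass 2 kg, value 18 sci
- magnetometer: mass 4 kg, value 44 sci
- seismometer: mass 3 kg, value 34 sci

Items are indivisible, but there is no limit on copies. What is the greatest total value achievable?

462 sci

Best value-per-unit is seismometer at 34/3; filling with it alone gives 13×34 = 442.
Optimal mix: 2×magnetometer + 11×seismometer → mass 41, value 462.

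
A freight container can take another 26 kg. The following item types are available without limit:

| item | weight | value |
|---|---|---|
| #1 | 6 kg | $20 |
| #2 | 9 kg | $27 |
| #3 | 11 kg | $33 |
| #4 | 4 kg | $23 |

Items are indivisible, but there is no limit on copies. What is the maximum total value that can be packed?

$138

Best value-per-unit is #4 at 23/4, and filling with it alone uses weight 6×4=24. No mix of the others beats 6×23 = 138.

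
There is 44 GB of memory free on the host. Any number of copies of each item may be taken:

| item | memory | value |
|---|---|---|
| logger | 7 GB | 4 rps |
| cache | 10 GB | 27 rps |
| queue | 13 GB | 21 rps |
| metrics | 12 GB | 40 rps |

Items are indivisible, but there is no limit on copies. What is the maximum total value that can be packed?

Best value-per-unit is metrics at 40/12; filling with it alone gives 3×40 = 120.
Optimal mix: 2×cache + 2×metrics → memory 44, value 134.

134 rps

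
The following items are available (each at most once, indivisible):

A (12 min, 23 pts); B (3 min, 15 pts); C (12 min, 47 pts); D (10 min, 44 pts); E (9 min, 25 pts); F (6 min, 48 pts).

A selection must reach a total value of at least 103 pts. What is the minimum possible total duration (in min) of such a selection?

19

Subsets with value ≥ 103, sorted by total duration:
- B+D+F: duration 19, value 107
- B+C+F: duration 21, value 110
- D+E+F: duration 25, value 117
Minimum duration: 19 min.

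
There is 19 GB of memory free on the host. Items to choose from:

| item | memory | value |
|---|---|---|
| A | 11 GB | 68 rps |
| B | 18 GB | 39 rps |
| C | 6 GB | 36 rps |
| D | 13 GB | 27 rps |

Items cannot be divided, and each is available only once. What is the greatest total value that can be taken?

This is a 0/1 knapsack; check combinations near the capacity.
- A+C: memory 11+6=17, value 68+36=104
- A: memory 11, value 68
- C+D: memory 6+13=19, value 36+27=63
Best: 104 rps.

104 rps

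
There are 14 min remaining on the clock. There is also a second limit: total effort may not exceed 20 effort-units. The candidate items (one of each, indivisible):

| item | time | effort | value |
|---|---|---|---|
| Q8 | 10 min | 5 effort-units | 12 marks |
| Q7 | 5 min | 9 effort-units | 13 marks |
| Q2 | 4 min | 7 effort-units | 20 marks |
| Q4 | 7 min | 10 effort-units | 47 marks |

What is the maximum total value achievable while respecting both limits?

Feasible sets respecting both limits:
- Q2+Q4: time 11, effort 17, value 67
- Q7+Q4: time 12, effort 19, value 60
- Q4: time 7, effort 10, value 47
- Q7+Q2: time 9, effort 16, value 33
Best: 67 marks.

67 marks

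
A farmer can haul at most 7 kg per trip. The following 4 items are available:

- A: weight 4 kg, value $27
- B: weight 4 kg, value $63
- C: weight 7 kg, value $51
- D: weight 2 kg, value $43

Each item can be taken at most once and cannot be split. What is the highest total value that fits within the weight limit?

Check high-value combinations within 7 kg:
- B+D: weight 4+2=6, value 63+43=106
- A+D: weight 4+2=6, value 27+43=70
- B: weight 4, value 63
Best: $106.

$106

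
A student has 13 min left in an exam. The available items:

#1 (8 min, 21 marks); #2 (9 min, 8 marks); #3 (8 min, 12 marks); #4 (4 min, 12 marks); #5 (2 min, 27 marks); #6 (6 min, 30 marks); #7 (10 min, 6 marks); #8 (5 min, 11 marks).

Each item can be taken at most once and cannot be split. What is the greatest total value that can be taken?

69 marks

Check high-value combinations within 13 min:
- #4+#5+#6: time 4+2+6=12, value 12+27+30=69
- #5+#6+#8: time 2+6+5=13, value 27+30+11=68
- #5+#6: time 2+6=8, value 27+30=57
- #4+#5+#8: time 4+2+5=11, value 12+27+11=50
Best: 69 marks.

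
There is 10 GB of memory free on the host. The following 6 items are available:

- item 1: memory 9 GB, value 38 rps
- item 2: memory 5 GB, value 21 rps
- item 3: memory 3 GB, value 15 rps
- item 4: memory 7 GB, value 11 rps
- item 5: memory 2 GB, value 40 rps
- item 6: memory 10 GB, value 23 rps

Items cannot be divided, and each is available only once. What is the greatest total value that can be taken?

76 rps

Check high-value combinations within 10 GB:
- item 2+item 3+item 5: memory 5+3+2=10, value 21+15+40=76
- item 2+item 5: memory 5+2=7, value 21+40=61
- item 3+item 5: memory 3+2=5, value 15+40=55
Best: 76 rps.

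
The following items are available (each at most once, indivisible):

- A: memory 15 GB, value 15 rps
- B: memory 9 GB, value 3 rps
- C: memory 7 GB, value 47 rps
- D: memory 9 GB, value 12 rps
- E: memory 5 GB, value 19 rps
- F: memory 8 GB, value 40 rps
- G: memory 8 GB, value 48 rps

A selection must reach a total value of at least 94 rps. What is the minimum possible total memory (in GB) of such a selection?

15

Subsets with value ≥ 94, sorted by total memory:
- C+G: memory 15, value 95
- C+E+G: memory 20, value 114
Minimum memory: 15 GB.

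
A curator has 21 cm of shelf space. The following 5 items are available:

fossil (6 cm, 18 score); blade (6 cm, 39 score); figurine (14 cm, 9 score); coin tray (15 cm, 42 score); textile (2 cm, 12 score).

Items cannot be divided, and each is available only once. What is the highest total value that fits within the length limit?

81 score

Check high-value combinations within 21 cm:
- blade+coin tray: length 6+15=21, value 39+42=81
- fossil+blade+textile: length 6+6+2=14, value 18+39+12=69
- fossil+coin tray: length 6+15=21, value 18+42=60
Best: 81 score.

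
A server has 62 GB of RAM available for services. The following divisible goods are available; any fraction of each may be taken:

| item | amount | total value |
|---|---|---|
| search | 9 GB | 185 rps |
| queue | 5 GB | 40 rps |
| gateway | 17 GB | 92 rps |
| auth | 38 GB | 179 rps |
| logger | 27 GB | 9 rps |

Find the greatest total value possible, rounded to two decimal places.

Take in order of value per unit:
- search (185/9 per unit): all 9 → value 185, running total 185.00
- queue (40/5 per unit): all 5 → value 40, running total 225.00
- gateway (92/17 per unit): all 17 → value 92, running total 317.00
- auth (179/38 per unit): 31 of 38 → value 31×179/38 = 146.0263, running total 463.03
Total 463.03.

463.03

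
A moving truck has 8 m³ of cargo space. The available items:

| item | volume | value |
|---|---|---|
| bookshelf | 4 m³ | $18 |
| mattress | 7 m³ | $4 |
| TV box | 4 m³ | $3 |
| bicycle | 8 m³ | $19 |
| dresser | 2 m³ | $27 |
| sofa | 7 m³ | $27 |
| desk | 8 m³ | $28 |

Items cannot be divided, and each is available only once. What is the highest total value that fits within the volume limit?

Check high-value combinations within 8 m³:
- bookshelf+dresser: volume 4+2=6, value 18+27=45
- TV box+dresser: volume 4+2=6, value 3+27=30
- desk: volume 8, value 28
- dresser: volume 2, value 27
- sofa: volume 7, value 27
Best: $45.

$45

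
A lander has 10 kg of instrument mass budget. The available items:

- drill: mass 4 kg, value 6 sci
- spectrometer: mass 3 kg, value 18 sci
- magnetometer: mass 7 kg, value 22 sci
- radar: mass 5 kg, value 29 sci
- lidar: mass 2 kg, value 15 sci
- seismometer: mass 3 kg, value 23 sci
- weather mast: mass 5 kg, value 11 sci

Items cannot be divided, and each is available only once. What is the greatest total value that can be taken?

Check high-value combinations within 10 kg:
- radar+lidar+seismometer: mass 5+2+3=10, value 29+15+23=67
- spectrometer+radar+lidar: mass 3+5+2=10, value 18+29+15=62
- spectrometer+lidar+seismometer: mass 3+2+3=8, value 18+15+23=56
- radar+seismometer: mass 5+3=8, value 29+23=52
- lidar+seismometer+weather mast: mass 2+3+5=10, value 15+23+11=49
Best: 67 sci.

67 sci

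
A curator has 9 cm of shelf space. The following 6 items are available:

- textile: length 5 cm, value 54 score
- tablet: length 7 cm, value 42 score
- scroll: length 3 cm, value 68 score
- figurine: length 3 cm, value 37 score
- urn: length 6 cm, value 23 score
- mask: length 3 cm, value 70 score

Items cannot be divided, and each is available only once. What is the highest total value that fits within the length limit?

175 score

This is a 0/1 knapsack; check combinations near the capacity.
- scroll+figurine+mask: length 3+3+3=9, value 68+37+70=175
- scroll+mask: length 3+3=6, value 68+70=138
- textile+mask: length 5+3=8, value 54+70=124
- textile+scroll: length 5+3=8, value 54+68=122
- figurine+mask: length 3+3=6, value 37+70=107
Best: 175 score.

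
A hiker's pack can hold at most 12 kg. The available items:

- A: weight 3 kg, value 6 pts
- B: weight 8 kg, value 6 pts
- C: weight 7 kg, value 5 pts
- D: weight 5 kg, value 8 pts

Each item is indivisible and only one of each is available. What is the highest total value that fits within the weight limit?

14 pts

Check high-value combinations within 12 kg:
- A+D: weight 3+5=8, value 6+8=14
- C+D: weight 7+5=12, value 5+8=13
- A+B: weight 3+8=11, value 6+6=12
- A+C: weight 3+7=10, value 6+5=11
- D: weight 5, value 8
Best: 14 pts.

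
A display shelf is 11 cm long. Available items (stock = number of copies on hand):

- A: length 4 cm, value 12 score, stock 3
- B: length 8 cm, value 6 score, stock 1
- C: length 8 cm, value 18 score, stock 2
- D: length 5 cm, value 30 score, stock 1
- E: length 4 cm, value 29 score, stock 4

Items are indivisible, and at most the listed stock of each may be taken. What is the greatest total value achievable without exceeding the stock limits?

Best selections within length 11 and stock limits:
- 1×D + 1×E: length 9, value 59
- 2×E: length 8, value 58
- 1×A + 1×D: length 9, value 42
- 1×A + 1×E: length 8, value 41
Best: 59 score.

59 score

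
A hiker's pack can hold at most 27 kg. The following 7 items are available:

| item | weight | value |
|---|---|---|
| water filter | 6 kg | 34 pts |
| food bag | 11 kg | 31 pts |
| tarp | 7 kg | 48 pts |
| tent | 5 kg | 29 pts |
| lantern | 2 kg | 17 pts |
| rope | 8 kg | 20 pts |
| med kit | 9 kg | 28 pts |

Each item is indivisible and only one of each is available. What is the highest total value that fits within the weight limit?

139 pts

Check high-value combinations within 27 kg:
- water filter+tarp+tent+med kit: weight 6+7+5+9=27, value 34+48+29+28=139
- water filter+tarp+tent+rope: weight 6+7+5+8=26, value 34+48+29+20=131
- water filter+food bag+tarp+lantern: weight 6+11+7+2=26, value 34+31+48+17=130
- water filter+tarp+tent+lantern: weight 6+7+5+2=20, value 34+48+29+17=128
- water filter+tarp+lantern+med kit: weight 6+7+2+9=24, value 34+48+17+28=127
Best: 139 pts.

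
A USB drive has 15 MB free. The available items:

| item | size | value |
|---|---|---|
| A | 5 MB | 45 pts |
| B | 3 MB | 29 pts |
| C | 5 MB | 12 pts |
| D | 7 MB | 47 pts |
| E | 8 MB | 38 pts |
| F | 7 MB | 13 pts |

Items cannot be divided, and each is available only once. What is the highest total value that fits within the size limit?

121 pts

This is a 0/1 knapsack; check combinations near the capacity.
- A+B+D: size 5+3+7=15, value 45+29+47=121
- A+D: size 5+7=12, value 45+47=92
- B+C+D: size 3+5+7=15, value 29+12+47=88
- A+B+F: size 5+3+7=15, value 45+29+13=87
Best: 121 pts.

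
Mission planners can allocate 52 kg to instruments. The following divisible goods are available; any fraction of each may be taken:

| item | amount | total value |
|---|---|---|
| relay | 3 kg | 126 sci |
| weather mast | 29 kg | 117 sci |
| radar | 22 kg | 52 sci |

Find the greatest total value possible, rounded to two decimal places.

290.27

Take in order of value per unit:
- relay (126/3 per unit): all 3 → value 126, running total 126.00
- weather mast (117/29 per unit): all 29 → value 117, running total 243.00
- radar (52/22 per unit): 20 of 22 → value 20×52/22 = 47.2727, running total 290.27
Total 290.27.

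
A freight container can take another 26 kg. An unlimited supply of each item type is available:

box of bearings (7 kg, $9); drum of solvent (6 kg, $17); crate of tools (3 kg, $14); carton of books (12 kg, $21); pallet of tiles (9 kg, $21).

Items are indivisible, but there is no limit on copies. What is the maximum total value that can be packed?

$112

Best value-per-unit is crate of tools at 14/3, and filling with it alone uses weight 8×3=24. No mix of the others beats 8×14 = 112.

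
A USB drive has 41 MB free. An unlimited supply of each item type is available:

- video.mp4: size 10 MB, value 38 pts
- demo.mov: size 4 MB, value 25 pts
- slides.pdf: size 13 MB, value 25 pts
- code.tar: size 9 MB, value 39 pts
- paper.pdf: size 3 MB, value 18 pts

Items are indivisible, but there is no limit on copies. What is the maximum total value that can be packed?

Best value-per-unit is demo.mov at 25/4; filling with it alone gives 10×25 = 250.
Optimal mix: 8×demo.mov + 3×paper.pdf → size 41, value 254.

254 pts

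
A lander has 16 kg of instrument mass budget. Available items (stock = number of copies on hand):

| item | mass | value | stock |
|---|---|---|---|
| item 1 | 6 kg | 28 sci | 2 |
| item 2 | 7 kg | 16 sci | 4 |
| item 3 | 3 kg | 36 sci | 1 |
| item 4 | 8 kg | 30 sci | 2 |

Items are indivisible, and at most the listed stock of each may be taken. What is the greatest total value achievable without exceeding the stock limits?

Best selections within mass 16 and stock limits:
- 2×item 1 + 1×item 3: mass 15, value 92
- 1×item 1 + 1×item 2 + 1×item 3: mass 16, value 80
- 1×item 3 + 1×item 4: mass 11, value 66
Best: 92 sci.

92 sci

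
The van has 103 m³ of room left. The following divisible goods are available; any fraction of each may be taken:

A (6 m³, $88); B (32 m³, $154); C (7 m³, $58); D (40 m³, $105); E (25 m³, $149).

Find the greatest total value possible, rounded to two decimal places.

Take in order of value per unit:
- A (88/6 per unit): all 6 → value 88, running total 88.00
- C (58/7 per unit): all 7 → value 58, running total 146.00
- E (149/25 per unit): all 25 → value 149, running total 295.00
- B (154/32 per unit): all 32 → value 154, running total 449.00
- D (105/40 per unit): 33 of 40 → value 33×105/40 = 86.6250, running total 535.63
Total 535.63.

535.63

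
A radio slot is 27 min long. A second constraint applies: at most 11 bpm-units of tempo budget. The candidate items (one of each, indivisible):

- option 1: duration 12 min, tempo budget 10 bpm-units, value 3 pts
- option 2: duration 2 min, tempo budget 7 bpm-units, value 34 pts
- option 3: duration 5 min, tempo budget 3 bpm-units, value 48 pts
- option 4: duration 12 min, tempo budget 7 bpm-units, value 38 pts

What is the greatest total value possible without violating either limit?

Feasible sets respecting both limits:
- option 3+option 4: duration 17, tempo budget 10, value 86
- option 2+option 3: duration 7, tempo budget 10, value 82
- option 3: duration 5, tempo budget 3, value 48
- option 4: duration 12, tempo budget 7, value 38
Best: 86 pts.

86 pts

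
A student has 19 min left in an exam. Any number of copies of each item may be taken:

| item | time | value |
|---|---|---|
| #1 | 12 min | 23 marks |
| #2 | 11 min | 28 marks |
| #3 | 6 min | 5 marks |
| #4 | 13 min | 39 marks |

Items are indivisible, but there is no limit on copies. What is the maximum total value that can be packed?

Best value-per-unit is #4 at 39/13; filling with it alone gives 1×39 = 39.
Optimal mix: 1×#3 + 1×#4 → time 19, value 44.

44 marks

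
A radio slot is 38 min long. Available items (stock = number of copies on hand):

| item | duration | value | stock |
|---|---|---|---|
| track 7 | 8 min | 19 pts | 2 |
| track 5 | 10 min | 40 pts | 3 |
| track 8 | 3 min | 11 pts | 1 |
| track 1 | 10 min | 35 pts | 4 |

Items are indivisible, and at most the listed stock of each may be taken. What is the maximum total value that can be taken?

139 pts

Top feasible selections:
- 1×track 7 + 3×track 5: duration 38, value 139
- 1×track 7 + 2×track 5 + 1×track 1: duration 38, value 134
- 3×track 5 + 1×track 8: duration 33, value 131
- 1×track 7 + 1×track 5 + 2×track 1: duration 38, value 129
Best: 139 pts.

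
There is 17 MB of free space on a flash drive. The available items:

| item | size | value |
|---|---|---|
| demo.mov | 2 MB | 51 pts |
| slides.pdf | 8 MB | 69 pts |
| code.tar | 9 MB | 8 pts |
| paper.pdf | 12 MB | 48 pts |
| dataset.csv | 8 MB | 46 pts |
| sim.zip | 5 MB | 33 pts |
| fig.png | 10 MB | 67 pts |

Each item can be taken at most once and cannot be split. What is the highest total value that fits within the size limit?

Check high-value combinations within 17 MB:
- demo.mov+slides.pdf+sim.zip: size 2+8+5=15, value 51+69+33=153
- demo.mov+sim.zip+fig.png: size 2+5+10=17, value 51+33+67=151
- demo.mov+dataset.csv+sim.zip: size 2+8+5=15, value 51+46+33=130
- demo.mov+slides.pdf: size 2+8=10, value 51+69=120
- demo.mov+fig.png: size 2+10=12, value 51+67=118
Best: 153 pts.

153 pts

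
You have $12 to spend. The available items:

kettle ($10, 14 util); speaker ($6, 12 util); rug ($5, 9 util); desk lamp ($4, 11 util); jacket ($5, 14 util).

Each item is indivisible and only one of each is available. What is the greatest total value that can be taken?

26 util

This is a 0/1 knapsack; check combinations near the capacity.
- speaker+jacket: cost 6+5=11, value 12+14=26
- desk lamp+jacket: cost 4+5=9, value 11+14=25
- speaker+desk lamp: cost 6+4=10, value 12+11=23
- rug+jacket: cost 5+5=10, value 9+14=23
- speaker+rug: cost 6+5=11, value 12+9=21
Best: 26 util.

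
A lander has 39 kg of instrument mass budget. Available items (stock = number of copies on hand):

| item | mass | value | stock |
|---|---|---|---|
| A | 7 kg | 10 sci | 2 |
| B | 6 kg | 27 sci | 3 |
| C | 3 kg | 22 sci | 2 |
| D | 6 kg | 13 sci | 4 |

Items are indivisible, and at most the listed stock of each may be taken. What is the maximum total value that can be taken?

151 sci

Top feasible selections:
- 3×B + 2×C + 2×D: mass 36, value 151
- 1×A + 3×B + 2×C + 1×D: mass 37, value 148
- 2×A + 3×B + 2×C: mass 38, value 145
Best: 151 sci.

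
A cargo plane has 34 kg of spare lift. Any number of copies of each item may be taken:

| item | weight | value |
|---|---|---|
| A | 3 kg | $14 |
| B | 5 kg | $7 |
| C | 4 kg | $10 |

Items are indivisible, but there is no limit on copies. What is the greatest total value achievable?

Best value-per-unit is A at 14/3, and filling with it alone uses weight 11×3=33. No mix of the others beats 11×14 = 154.

$154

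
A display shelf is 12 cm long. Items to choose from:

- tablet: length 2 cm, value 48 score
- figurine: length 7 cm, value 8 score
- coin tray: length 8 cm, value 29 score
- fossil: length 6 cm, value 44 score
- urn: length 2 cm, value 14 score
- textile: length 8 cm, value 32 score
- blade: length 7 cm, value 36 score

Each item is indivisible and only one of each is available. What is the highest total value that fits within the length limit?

Check high-value combinations within 12 cm:
- tablet+fossil+urn: length 2+6+2=10, value 48+44+14=106
- tablet+urn+blade: length 2+2+7=11, value 48+14+36=98
- tablet+urn+textile: length 2+2+8=12, value 48+14+32=94
- tablet+fossil: length 2+6=8, value 48+44=92
- tablet+coin tray+urn: length 2+8+2=12, value 48+29+14=91
Best: 106 score.

106 score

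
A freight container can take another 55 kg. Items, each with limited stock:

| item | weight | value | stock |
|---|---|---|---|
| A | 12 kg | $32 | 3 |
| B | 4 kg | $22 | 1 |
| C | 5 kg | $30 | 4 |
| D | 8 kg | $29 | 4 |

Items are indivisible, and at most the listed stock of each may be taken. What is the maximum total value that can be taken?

$236

Top feasible selections:
- 4×C + 4×D: weight 52, value 236
- 1×A + 1×B + 4×C + 2×D: weight 52, value 232
Best: $236.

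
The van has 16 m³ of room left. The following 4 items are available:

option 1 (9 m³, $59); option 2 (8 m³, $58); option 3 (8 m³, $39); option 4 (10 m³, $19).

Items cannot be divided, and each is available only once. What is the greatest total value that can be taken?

$97

This is a 0/1 knapsack; check combinations near the capacity.
- option 2+option 3: volume 8+8=16, value 58+39=97
- option 1: volume 9, value 59
- option 2: volume 8, value 58
- option 3: volume 8, value 39
- option 4: volume 10, value 19
Best: $97.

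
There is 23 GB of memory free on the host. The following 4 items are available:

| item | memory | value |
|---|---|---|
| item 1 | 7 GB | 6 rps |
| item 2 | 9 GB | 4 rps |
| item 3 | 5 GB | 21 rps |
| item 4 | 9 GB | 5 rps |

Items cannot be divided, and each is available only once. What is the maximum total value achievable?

32 rps

This is a 0/1 knapsack; check combinations near the capacity.
- item 1+item 3+item 4: memory 7+5+9=21, value 6+21+5=32
- item 1+item 2+item 3: memory 7+9+5=21, value 6+4+21=31
- item 2+item 3+item 4: memory 9+5+9=23, value 4+21+5=30
- item 1+item 3: memory 7+5=12, value 6+21=27
- item 3+item 4: memory 5+9=14, value 21+5=26
Best: 32 rps.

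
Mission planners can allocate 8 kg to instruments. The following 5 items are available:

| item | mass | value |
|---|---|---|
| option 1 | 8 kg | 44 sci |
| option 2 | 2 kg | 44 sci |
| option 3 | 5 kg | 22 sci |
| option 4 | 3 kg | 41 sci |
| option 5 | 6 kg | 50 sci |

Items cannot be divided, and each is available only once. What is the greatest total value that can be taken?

94 sci

Check high-value combinations within 8 kg:
- option 2+option 5: mass 2+6=8, value 44+50=94
- option 2+option 4: mass 2+3=5, value 44+41=85
- option 2+option 3: mass 2+5=7, value 44+22=66
Best: 94 sci.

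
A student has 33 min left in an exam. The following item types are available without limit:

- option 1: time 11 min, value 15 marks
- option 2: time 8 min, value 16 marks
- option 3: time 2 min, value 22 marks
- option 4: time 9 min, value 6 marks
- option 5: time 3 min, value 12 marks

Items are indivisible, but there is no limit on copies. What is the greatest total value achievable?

352 marks

Best value-per-unit is option 3 at 22/2, and filling with it alone uses time 16×2=32. No mix of the others beats 16×22 = 352.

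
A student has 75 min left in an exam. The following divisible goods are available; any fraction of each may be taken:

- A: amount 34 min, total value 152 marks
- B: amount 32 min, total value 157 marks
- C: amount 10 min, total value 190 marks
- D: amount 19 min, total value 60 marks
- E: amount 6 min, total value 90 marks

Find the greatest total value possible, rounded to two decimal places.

Take in order of value per unit:
- C (190/10 per unit): all 10 → value 190, running total 190.00
- E (90/6 per unit): all 6 → value 90, running total 280.00
- B (157/32 per unit): all 32 → value 157, running total 437.00
- A (152/34 per unit): 27 of 34 → value 27×152/34 = 120.7059, running total 557.71
Total 557.71.

557.71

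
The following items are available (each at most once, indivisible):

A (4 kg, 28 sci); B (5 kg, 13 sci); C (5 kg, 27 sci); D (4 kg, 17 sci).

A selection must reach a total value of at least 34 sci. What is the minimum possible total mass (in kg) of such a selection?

Subsets with value ≥ 34, sorted by total mass:
- A+D: mass 8, value 45
- A+C: mass 9, value 55
- C+D: mass 9, value 44
Minimum mass: 8 kg.

8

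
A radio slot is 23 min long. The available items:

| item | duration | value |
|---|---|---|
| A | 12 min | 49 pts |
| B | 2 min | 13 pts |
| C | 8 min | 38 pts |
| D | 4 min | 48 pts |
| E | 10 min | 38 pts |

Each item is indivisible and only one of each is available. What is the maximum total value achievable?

Check high-value combinations within 23 min:
- C+D+E: duration 8+4+10=22, value 38+48+38=124
- A+B+D: duration 12+2+4=18, value 49+13+48=110
- A+B+C: duration 12+2+8=22, value 49+13+38=100
- B+C+D: duration 2+8+4=14, value 13+38+48=99
Best: 124 pts.

124 pts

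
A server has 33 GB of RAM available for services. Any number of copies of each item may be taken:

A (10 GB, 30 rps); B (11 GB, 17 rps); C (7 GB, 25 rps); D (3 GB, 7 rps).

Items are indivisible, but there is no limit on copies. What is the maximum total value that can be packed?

107 rps

Best value-per-unit is C at 25/7; filling with it alone gives 4×25 = 100.
Optimal mix: 4×C + 1×D → memory 31, value 107.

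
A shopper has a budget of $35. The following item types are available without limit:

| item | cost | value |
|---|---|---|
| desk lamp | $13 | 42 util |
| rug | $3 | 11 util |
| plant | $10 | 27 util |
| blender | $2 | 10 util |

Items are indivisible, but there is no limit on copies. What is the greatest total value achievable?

171 util

Best value-per-unit is blender at 10/2; filling with it alone gives 17×10 = 170.
Optimal mix: 1×rug + 16×blender → cost 35, value 171.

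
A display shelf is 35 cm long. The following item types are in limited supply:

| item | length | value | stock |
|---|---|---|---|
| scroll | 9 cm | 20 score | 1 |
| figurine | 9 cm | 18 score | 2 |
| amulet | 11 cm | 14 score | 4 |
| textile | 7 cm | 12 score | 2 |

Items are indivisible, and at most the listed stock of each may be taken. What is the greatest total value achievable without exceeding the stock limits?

Best selections within length 35 and stock limits:
- 1×scroll + 2×figurine + 1×textile: length 34, value 68
- 1×scroll + 1×figurine + 2×textile: length 32, value 62
- 2×figurine + 2×textile: length 32, value 60
Best: 68 score.

68 score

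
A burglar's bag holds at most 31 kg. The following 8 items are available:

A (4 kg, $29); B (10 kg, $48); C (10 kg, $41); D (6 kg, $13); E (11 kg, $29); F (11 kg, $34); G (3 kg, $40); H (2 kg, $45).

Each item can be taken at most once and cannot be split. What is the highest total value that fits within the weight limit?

$203

This is a 0/1 knapsack; check combinations near the capacity.
- A+B+C+G+H: weight 4+10+10+3+2=29, value 29+48+41+40+45=203
- A+B+F+G+H: weight 4+10+11+3+2=30, value 29+48+34+40+45=196
- A+B+E+G+H: weight 4+10+11+3+2=30, value 29+48+29+40+45=191
- A+C+F+G+H: weight 4+10+11+3+2=30, value 29+41+34+40+45=189
Best: $203.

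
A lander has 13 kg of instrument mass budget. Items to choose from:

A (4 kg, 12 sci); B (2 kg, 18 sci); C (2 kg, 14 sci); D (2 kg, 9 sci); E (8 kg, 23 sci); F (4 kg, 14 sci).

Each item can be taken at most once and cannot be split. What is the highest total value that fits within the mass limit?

58 sci

Check high-value combinations within 13 kg:
- A+B+C+F: mass 4+2+2+4=12, value 12+18+14+14=58
- B+C+D+F: mass 2+2+2+4=10, value 18+14+9+14=55
- B+C+E: mass 2+2+8=12, value 18+14+23=55
- A+B+C+D: mass 4+2+2+2=10, value 12+18+14+9=53
Best: 58 sci.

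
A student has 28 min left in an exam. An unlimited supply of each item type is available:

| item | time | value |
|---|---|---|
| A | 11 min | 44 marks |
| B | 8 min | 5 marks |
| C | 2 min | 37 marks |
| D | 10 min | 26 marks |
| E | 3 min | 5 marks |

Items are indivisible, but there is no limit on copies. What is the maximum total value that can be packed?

Best value-per-unit is C at 37/2, and filling with it alone uses time 14×2=28. No mix of the others beats 14×37 = 518.

518 marks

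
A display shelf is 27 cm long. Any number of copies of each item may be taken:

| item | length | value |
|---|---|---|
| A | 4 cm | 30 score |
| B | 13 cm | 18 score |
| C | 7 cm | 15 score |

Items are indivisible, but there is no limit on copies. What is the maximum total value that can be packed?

Best value-per-unit is A at 30/4, and filling with it alone uses length 6×4=24. No mix of the others beats 6×30 = 180.

180 score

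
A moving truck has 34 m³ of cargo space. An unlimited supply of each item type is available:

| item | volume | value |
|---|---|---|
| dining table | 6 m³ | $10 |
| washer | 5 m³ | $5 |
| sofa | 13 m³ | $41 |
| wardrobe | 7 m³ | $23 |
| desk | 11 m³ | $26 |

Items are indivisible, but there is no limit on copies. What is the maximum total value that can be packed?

$110

Best value-per-unit is wardrobe at 23/7; filling with it alone gives 4×23 = 92.
Optimal mix: 1×sofa + 3×wardrobe → volume 34, value 110.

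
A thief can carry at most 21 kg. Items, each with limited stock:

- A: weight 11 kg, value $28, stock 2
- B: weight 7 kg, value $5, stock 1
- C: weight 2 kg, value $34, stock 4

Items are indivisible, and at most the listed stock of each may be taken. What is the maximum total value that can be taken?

Top feasible selections:
- 1×A + 4×C: weight 19, value 164
- 1×B + 4×C: weight 15, value 141
- 4×C: weight 8, value 136
Best: $164.

$164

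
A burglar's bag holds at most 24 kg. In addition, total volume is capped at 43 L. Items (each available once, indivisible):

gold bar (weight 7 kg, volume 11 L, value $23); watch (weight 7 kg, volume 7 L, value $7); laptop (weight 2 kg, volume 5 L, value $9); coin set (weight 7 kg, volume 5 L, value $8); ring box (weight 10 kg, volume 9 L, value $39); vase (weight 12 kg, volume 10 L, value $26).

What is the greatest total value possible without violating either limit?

Feasible sets respecting both limits:
- laptop+ring box+vase: weight 24, volume 24, value 74
- gold bar+laptop+ring box: weight 19, volume 25, value 71
- gold bar+coin set+ring box: weight 24, volume 25, value 70
Best: $74.

$74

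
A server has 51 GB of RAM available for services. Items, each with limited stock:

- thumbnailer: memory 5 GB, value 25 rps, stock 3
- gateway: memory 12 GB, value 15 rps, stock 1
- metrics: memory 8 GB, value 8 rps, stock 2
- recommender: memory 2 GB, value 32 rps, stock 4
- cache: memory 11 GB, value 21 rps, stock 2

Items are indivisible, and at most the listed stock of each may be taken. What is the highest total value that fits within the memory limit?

245 rps

Best selections within memory 51 and stock limits:
- 3×thumbnailer + 4×recommender + 2×cache: memory 45, value 245
- 3×thumbnailer + 2×metrics + 4×recommender + 1×cache: memory 50, value 240
- 3×thumbnailer + 1×gateway + 4×recommender + 1×cache: memory 46, value 239
- 3×thumbnailer + 1×gateway + 2×metrics + 4×recommender: memory 51, value 234
Best: 245 rps.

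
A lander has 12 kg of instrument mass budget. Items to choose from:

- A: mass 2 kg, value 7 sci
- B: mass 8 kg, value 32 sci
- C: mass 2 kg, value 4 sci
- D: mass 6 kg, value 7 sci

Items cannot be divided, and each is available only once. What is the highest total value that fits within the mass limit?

This is a 0/1 knapsack; check combinations near the capacity.
- A+B+C: mass 2+8+2=12, value 7+32+4=43
- A+B: mass 2+8=10, value 7+32=39
- B+C: mass 8+2=10, value 32+4=36
- B: mass 8, value 32
Best: 43 sci.

43 sci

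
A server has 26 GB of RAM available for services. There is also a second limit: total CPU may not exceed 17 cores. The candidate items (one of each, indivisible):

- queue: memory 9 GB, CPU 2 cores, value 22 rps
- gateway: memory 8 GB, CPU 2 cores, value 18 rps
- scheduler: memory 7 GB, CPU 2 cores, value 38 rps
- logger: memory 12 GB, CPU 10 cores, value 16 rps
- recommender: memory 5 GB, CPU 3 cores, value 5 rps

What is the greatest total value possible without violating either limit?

78 rps

Feasible sets respecting both limits:
- queue+gateway+scheduler: memory 24, CPU 6, value 78
- queue+scheduler+recommender: memory 21, CPU 7, value 65
- gateway+scheduler+recommender: memory 20, CPU 7, value 61
- queue+scheduler: memory 16, CPU 4, value 60
Best: 78 rps.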